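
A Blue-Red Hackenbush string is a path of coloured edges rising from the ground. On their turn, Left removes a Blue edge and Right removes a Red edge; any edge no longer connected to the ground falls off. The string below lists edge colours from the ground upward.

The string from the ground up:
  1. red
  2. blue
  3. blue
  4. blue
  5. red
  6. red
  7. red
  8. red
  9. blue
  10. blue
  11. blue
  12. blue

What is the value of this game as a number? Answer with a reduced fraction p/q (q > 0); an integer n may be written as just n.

edge 1 of 12 (red): { — | 0 } → -1
edge 2 of 12 (blue): { -1 | 0 } → -1/2
edge 3 of 12 (blue): { -1 -1/2 | 0 } → -1/4
edge 4 of 12 (blue): { -1 -1/2 -1/4 | 0 } → -1/8
edge 5 of 12 (red): { -1 -1/2 -1/4 | -1/8 0 } → -3/16
edge 6 of 12 (red): { -1 -1/2 -1/4 | -3/16 -1/8 0 } → -7/32
edge 7 of 12 (red): { -1 -1/2 -1/4 | -7/32 -3/16 -1/8 0 } → -15/64
edge 8 of 12 (red): { -1 -1/2 -1/4 | -15/64 -7/32 -3/16 -1/8 0 } → -31/128
edge 9 of 12 (blue): { -1 -1/2 -1/4 -31/128 | -15/64 -7/32 -3/16 -1/8 0 } → -61/256
edge 10 of 12 (blue): { -1 -1/2 -1/4 -31/128 -61/256 | -15/64 -7/32 -3/16 -1/8 0 } → -121/512
edge 11 of 12 (blue): { -1 -1/2 -1/4 -31/128 -61/256 -121/512 | -15/64 -7/32 -3/16 -1/8 0 } → -241/1024
edge 12 of 12 (blue): { -1 -1/2 -1/4 -31/128 -61/256 -121/512 -241/1024 | -15/64 -7/32 -3/16 -1/8 0 } → -481/2048

-481/2048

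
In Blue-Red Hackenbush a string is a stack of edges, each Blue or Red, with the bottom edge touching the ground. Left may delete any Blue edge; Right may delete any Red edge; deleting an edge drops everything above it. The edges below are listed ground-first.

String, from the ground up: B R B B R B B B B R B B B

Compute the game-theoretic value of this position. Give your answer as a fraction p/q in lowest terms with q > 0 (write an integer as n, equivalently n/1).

Prefix values for B R B B R B B B B R B B B via {L|R} + simplicity:
edge 1 of 13 (B): { 0 | · } = 1
edge 2 of 13 (R): { 0 | 1 } = 1/2
edge 3 of 13 (B): { 0, 1/2 | 1 } = 3/4
edge 4 of 13 (B): { 0, 1/2, 3/4 | 1 } = 7/8
edge 5 of 13 (R): { 0, 1/2, 3/4 | 7/8, 1 } = 13/16
edge 6 of 13 (B): { 0, 1/2, 3/4, 13/16 | 7/8, 1 } = 27/32
edge 7 of 13 (B): { 0, 1/2, 3/4, 13/16, 27/32 | 7/8, 1 } = 55/64
edge 8 of 13 (B): { 0, 1/2, 3/4, 13/16, 27/32, 55/64 | 7/8, 1 } = 111/128
edge 9 of 13 (B): { 0, 1/2, 3/4, 13/16, 27/32, 55/64, 111/128 | 7/8, 1 } = 223/256
edge 10 of 13 (R): { 0, 1/2, 3/4, 13/16, 27/32, 55/64, 111/128 | 223/256, 7/8, 1 } = 445/512
edge 11 of 13 (B): { 0, 1/2, 3/4, 13/16, 27/32, 55/64, 111/128, 445/512 | 223/256, 7/8, 1 } = 891/1024
edge 12 of 13 (B): { 0, 1/2, 3/4, 13/16, 27/32, 55/64, 111/128, 445/512, 891/1024 | 223/256, 7/8, 1 } = 1783/2048
edge 13 of 13 (B): { 0, 1/2, 3/4, 13/16, 27/32, 55/64, 111/128, 445/512, 891/1024, 1783/2048 | 223/256, 7/8, 1 } = 3567/4096

3567/4096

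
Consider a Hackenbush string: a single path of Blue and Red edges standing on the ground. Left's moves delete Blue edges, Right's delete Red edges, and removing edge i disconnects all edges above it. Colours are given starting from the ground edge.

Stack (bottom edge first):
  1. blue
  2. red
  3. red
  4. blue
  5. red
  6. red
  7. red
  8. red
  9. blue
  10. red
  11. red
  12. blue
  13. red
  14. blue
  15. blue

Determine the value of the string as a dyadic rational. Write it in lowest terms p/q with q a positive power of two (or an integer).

Recurse on prefixes of the 15-edge string blue red red blue red red red red blue red red blue red blue blue:
b: Left { 0 }, Right {  } ⇒ simplest 1
br: Left { 0 }, Right { 1 } ⇒ simplest 1/2
brr: Left { 0 }, Right { 1/2 1 } ⇒ simplest 1/4
brrb: Left { 0 1/4 }, Right { 1/2 1 } ⇒ simplest 3/8
brrbr: Left { 0 1/4 }, Right { 3/8 1/2 1 } ⇒ simplest 5/16
brrbrr: Left { 0 1/4 }, Right { 5/16 3/8 1/2 1 } ⇒ simplest 9/32
brrbrrr: Left { 0 1/4 }, Right { 9/32 5/16 3/8 1/2 1 } ⇒ simplest 17/64
brrbrrrr: Left { 0 1/4 }, Right { 17/64 9/32 5/16 3/8 1/2 1 } ⇒ simplest 33/128
brrbrrrrb: Left { 0 1/4 33/128 }, Right { 17/64 9/32 5/16 3/8 1/2 1 } ⇒ simplest 67/256
brrbrrrrbr: Left { 0 1/4 33/128 }, Right { 67/256 17/64 9/32 5/16 3/8 1/2 1 } ⇒ simplest 133/512
brrbrrrrbrr: Left { 0 1/4 33/128 }, Right { 133/512 67/256 17/64 9/32 5/16 3/8 1/2 1 } ⇒ simplest 265/1024
brrbrrrrbrrb: Left { 0 1/4 33/128 265/1024 }, Right { 133/512 67/256 17/64 9/32 5/16 3/8 1/2 1 } ⇒ simplest 531/2048
brrbrrrrbrrbr: Left { 0 1/4 33/128 265/1024 }, Right { 531/2048 133/512 67/256 17/64 9/32 5/16 3/8 1/2 1 } ⇒ simplest 1061/4096
brrbrrrrbrrbrb: Left { 0 1/4 33/128 265/1024 1061/4096 }, Right { 531/2048 133/512 67/256 17/64 9/32 5/16 3/8 1/2 1 } ⇒ simplest 2123/8192
brrbrrrrbrrbrbb: Left { 0 1/4 33/128 265/1024 1061/4096 2123/8192 }, Right { 531/2048 133/512 67/256 17/64 9/32 5/16 3/8 1/2 1 } ⇒ simplest 4247/16384

4247/16384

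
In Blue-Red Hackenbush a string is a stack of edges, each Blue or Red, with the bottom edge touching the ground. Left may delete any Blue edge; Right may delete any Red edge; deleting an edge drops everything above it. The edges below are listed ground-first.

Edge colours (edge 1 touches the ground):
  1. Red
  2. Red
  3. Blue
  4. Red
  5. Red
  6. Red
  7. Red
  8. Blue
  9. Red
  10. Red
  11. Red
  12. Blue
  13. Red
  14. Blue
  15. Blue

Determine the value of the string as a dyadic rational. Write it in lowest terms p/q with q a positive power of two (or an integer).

edge 1 of 15 (Red): { — | 0 } so -1
edge 2 of 15 (Red): { — | -1, 0 } so -2
edge 3 of 15 (Blue): { -2 | -1, 0 } so -3/2
edge 4 of 15 (Red): { -2 | -3/2, -1, 0 } so -7/4
edge 5 of 15 (Red): { -2 | -7/4, -3/2, -1, 0 } so -15/8
edge 6 of 15 (Red): { -2 | -15/8, -7/4, -3/2, -1, 0 } so -31/16
edge 7 of 15 (Red): { -2 | -31/16, -15/8, -7/4, -3/2, -1, 0 } so -63/32
edge 8 of 15 (Blue): { -2, -63/32 | -31/16, -15/8, -7/4, -3/2, -1, 0 } so -125/64
edge 9 of 15 (Red): { -2, -63/32 | -125/64, -31/16, -15/8, -7/4, -3/2, -1, 0 } so -251/128
edge 10 of 15 (Red): { -2, -63/32 | -251/128, -125/64, -31/16, -15/8, -7/4, -3/2, -1, 0 } so -503/256
edge 11 of 15 (Red): { -2, -63/32 | -503/256, -251/128, -125/64, -31/16, -15/8, -7/4, -3/2, -1, 0 } so -1007/512
edge 12 of 15 (Blue): { -2, -63/32, -1007/512 | -503/256, -251/128, -125/64, -31/16, -15/8, -7/4, -3/2, -1, 0 } so -2013/1024
edge 13 of 15 (Red): { -2, -63/32, -1007/512 | -2013/1024, -503/256, -251/128, -125/64, -31/16, -15/8, -7/4, -3/2, -1, 0 } so -4027/2048
edge 14 of 15 (Blue): { -2, -63/32, -1007/512, -4027/2048 | -2013/1024, -503/256, -251/128, -125/64, -31/16, -15/8, -7/4, -3/2, -1, 0 } so -8053/4096
edge 15 of 15 (Blue): { -2, -63/32, -1007/512, -4027/2048, -8053/4096 | -2013/1024, -503/256, -251/128, -125/64, -31/16, -15/8, -7/4, -3/2, -1, 0 } so -16105/8192

-16105/8192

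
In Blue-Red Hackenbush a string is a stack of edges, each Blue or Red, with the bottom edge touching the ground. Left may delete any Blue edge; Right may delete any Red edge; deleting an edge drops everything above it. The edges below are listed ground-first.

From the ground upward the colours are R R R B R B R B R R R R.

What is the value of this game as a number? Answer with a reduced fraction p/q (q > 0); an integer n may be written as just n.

Prefix values for R R R B R B R B R R R R via {L|R} + simplicity:
val(R) = { none | 0 } → -1
val(RR) = { none | -1,0 } → -2
val(RRR) = { none | -2,-1,0 } → -3
val(RRRB) = { -3 | -2,-1,0 } → -5/2
val(RRRBR) = { -3 | -5/2,-2,-1,0 } → -11/4
val(RRRBRB) = { -3,-11/4 | -5/2,-2,-1,0 } → -21/8
val(RRRBRBR) = { -3,-11/4 | -21/8,-5/2,-2,-1,0 } → -43/16
val(RRRBRBRB) = { -3,-11/4,-43/16 | -21/8,-5/2,-2,-1,0 } → -85/32
val(RRRBRBRBR) = { -3,-11/4,-43/16 | -85/32,-21/8,-5/2,-2,-1,0 } → -171/64
val(RRRBRBRBRR) = { -3,-11/4,-43/16 | -171/64,-85/32,-21/8,-5/2,-2,-1,0 } → -343/128
val(RRRBRBRBRRR) = { -3,-11/4,-43/16 | -343/128,-171/64,-85/32,-21/8,-5/2,-2,-1,0 } → -687/256
val(RRRBRBRBRRRR) = { -3,-11/4,-43/16 | -687/256,-343/128,-171/64,-85/32,-21/8,-5/2,-2,-1,0 } → -1375/512

-1375/512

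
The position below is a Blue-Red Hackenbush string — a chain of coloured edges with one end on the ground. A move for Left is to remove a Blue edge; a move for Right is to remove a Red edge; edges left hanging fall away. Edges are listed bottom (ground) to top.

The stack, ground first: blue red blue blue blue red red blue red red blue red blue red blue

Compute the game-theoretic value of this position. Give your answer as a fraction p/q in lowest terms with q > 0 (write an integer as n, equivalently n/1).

14635/16384

Prefix values for blue red blue blue blue red red blue red red blue red blue red blue via {L|R} + simplicity:
edge 1 of 15 (blue): { 0 | — } => 1
edge 2 of 15 (red): { 0 | 1 } => 1/2
edge 3 of 15 (blue): { 0,1/2 | 1 } => 3/4
edge 4 of 15 (blue): { 0,1/2,3/4 | 1 } => 7/8
edge 5 of 15 (blue): { 0,1/2,3/4,7/8 | 1 } => 15/16
edge 6 of 15 (red): { 0,1/2,3/4,7/8 | 15/16,1 } => 29/32
edge 7 of 15 (red): { 0,1/2,3/4,7/8 | 29/32,15/16,1 } => 57/64
edge 8 of 15 (blue): { 0,1/2,3/4,7/8,57/64 | 29/32,15/16,1 } => 115/128
edge 9 of 15 (red): { 0,1/2,3/4,7/8,57/64 | 115/128,29/32,15/16,1 } => 229/256
edge 10 of 15 (red): { 0,1/2,3/4,7/8,57/64 | 229/256,115/128,29/32,15/16,1 } => 457/512
edge 11 of 15 (blue): { 0,1/2,3/4,7/8,57/64,457/512 | 229/256,115/128,29/32,15/16,1 } => 915/1024
edge 12 of 15 (red): { 0,1/2,3/4,7/8,57/64,457/512 | 915/1024,229/256,115/128,29/32,15/16,1 } => 1829/2048
edge 13 of 15 (blue): { 0,1/2,3/4,7/8,57/64,457/512,1829/2048 | 915/1024,229/256,115/128,29/32,15/16,1 } => 3659/4096
edge 14 of 15 (red): { 0,1/2,3/4,7/8,57/64,457/512,1829/2048 | 3659/4096,915/1024,229/256,115/128,29/32,15/16,1 } => 7317/8192
edge 15 of 15 (blue): { 0,1/2,3/4,7/8,57/64,457/512,1829/2048,7317/8192 | 3659/4096,915/1024,229/256,115/128,29/32,15/16,1 } => 14635/16384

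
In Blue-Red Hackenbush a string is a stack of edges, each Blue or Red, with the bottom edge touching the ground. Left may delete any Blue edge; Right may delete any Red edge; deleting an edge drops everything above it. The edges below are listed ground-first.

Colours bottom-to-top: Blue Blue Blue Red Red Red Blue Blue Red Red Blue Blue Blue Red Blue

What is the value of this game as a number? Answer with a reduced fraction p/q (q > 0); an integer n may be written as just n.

9019/4096

G(B) = { 0 | none } -> 1
G(BB) = { 0 1 | none } -> 2
G(BBB) = { 0 1 2 | none } -> 3
G(BBBR) = { 0 1 2 | 3 } -> 5/2
G(BBBRR) = { 0 1 2 | 5/2 3 } -> 9/4
G(BBBRRR) = { 0 1 2 | 9/4 5/2 3 } -> 17/8
G(BBBRRRB) = { 0 1 2 17/8 | 9/4 5/2 3 } -> 35/16
G(BBBRRRBB) = { 0 1 2 17/8 35/16 | 9/4 5/2 3 } -> 71/32
G(BBBRRRBBR) = { 0 1 2 17/8 35/16 | 71/32 9/4 5/2 3 } -> 141/64
G(BBBRRRBBRR) = { 0 1 2 17/8 35/16 | 141/64 71/32 9/4 5/2 3 } -> 281/128
G(BBBRRRBBRRB) = { 0 1 2 17/8 35/16 281/128 | 141/64 71/32 9/4 5/2 3 } -> 563/256
G(BBBRRRBBRRBB) = { 0 1 2 17/8 35/16 281/128 563/256 | 141/64 71/32 9/4 5/2 3 } -> 1127/512
G(BBBRRRBBRRBBB) = { 0 1 2 17/8 35/16 281/128 563/256 1127/512 | 141/64 71/32 9/4 5/2 3 } -> 2255/1024
G(BBBRRRBBRRBBBR) = { 0 1 2 17/8 35/16 281/128 563/256 1127/512 | 2255/1024 141/64 71/32 9/4 5/2 3 } -> 4509/2048
G(BBBRRRBBRRBBBRB) = { 0 1 2 17/8 35/16 281/128 563/256 1127/512 4509/2048 | 2255/1024 141/64 71/32 9/4 5/2 3 } -> 9019/4096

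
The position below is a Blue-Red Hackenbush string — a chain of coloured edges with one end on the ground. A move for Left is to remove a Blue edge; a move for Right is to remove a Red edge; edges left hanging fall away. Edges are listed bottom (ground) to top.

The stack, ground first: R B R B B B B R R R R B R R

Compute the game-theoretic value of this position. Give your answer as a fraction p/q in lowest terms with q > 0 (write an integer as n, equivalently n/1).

-4343/8192

Build v(s[:k]) for k = 1..14, string s = R B R B B B B R R R R B R R.
step 1: add R to get R; options L={ (no moves) } R={ 0 } => -1
step 2: add B to get RB; options L={ -1 } R={ 0 } => -1/2
step 3: add R to get RBR; options L={ -1 } R={ -1/2, 0 } => -3/4
step 4: add B to get RBRB; options L={ -1, -3/4 } R={ -1/2, 0 } => -5/8
step 5: add B to get RBRBB; options L={ -1, -3/4, -5/8 } R={ -1/2, 0 } => -9/16
step 6: add B to get RBRBBB; options L={ -1, -3/4, -5/8, -9/16 } R={ -1/2, 0 } => -17/32
step 7: add B to get RBRBBBB; options L={ -1, -3/4, -5/8, -9/16, -17/32 } R={ -1/2, 0 } => -33/64
step 8: add R to get RBRBBBBR; options L={ -1, -3/4, -5/8, -9/16, -17/32 } R={ -33/64, -1/2, 0 } => -67/128
step 9: add R to get RBRBBBBRR; options L={ -1, -3/4, -5/8, -9/16, -17/32 } R={ -67/128, -33/64, -1/2, 0 } => -135/256
step 10: add R to get RBRBBBBRRR; options L={ -1, -3/4, -5/8, -9/16, -17/32 } R={ -135/256, -67/128, -33/64, -1/2, 0 } => -271/512
step 11: add R to get RBRBBBBRRRR; options L={ -1, -3/4, -5/8, -9/16, -17/32 } R={ -271/512, -135/256, -67/128, -33/64, -1/2, 0 } => -543/1024
step 12: add B to get RBRBBBBRRRRB; options L={ -1, -3/4, -5/8, -9/16, -17/32, -543/1024 } R={ -271/512, -135/256, -67/128, -33/64, -1/2, 0 } => -1085/2048
step 13: add R to get RBRBBBBRRRRBR; options L={ -1, -3/4, -5/8, -9/16, -17/32, -543/1024 } R={ -1085/2048, -271/512, -135/256, -67/128, -33/64, -1/2, 0 } => -2171/4096
step 14: add R to get RBRBBBBRRRRBRR; options L={ -1, -3/4, -5/8, -9/16, -17/32, -543/1024 } R={ -2171/4096, -1085/2048, -271/512, -135/256, -67/128, -33/64, -1/2, 0 } => -4343/8192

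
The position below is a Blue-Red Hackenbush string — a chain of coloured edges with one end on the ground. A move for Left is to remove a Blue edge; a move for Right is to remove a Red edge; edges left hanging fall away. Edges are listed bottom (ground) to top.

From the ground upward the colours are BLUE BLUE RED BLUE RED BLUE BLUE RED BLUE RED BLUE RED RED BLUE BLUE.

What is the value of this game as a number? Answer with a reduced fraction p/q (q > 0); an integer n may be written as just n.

Build value(s[:k]) for k = 1..15, string s = BLUE BLUE RED BLUE RED BLUE BLUE RED BLUE RED BLUE RED RED BLUE BLUE.
1 of 15 · B · max L 0 · min R +∞ → 1
2 of 15 · BB · max L 1 · min R +∞ → 2
3 of 15 · BBR · max L 1 · min R 2 → 3/2
4 of 15 · BBRB · max L 3/2 · min R 2 → 7/4
5 of 15 · BBRBR · max L 3/2 · min R 7/4 → 13/8
6 of 15 · BBRBRB · max L 13/8 · min R 7/4 → 27/16
7 of 15 · BBRBRBB · max L 27/16 · min R 7/4 → 55/32
8 of 15 · BBRBRBBR · max L 27/16 · min R 55/32 → 109/64
9 of 15 · BBRBRBBRB · max L 109/64 · min R 55/32 → 219/128
10 of 15 · BBRBRBBRBR · max L 109/64 · min R 219/128 → 437/256
11 of 15 · BBRBRBBRBRB · max L 437/256 · min R 219/128 → 875/512
12 of 15 · BBRBRBBRBRBR · max L 437/256 · min R 875/512 → 1749/1024
13 of 15 · BBRBRBBRBRBRR · max L 437/256 · min R 1749/1024 → 3497/2048
14 of 15 · BBRBRBBRBRBRRB · max L 3497/2048 · min R 1749/1024 → 6995/4096
15 of 15 · BBRBRBBRBRBRRBB · max L 6995/4096 · min R 1749/1024 → 13991/8192

13991/8192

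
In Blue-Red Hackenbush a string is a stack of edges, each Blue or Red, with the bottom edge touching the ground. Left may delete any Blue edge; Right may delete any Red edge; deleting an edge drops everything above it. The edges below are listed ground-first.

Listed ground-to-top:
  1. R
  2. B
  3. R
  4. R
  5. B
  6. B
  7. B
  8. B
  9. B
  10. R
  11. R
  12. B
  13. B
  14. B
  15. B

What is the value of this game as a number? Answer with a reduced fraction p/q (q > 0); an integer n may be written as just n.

-12385/16384

Prefix values for R B R R B B B B B R R B B B B via {L|R} + simplicity:
R: Left {  }, Right { 0 } — simplest -1
RB: Left { -1 }, Right { 0 } — simplest -1/2
RBR: Left { -1 }, Right { -1/2,0 } — simplest -3/4
RBRR: Left { -1 }, Right { -3/4,-1/2,0 } — simplest -7/8
RBRRB: Left { -1,-7/8 }, Right { -3/4,-1/2,0 } — simplest -13/16
RBRRBB: Left { -1,-7/8,-13/16 }, Right { -3/4,-1/2,0 } — simplest -25/32
RBRRBBB: Left { -1,-7/8,-13/16,-25/32 }, Right { -3/4,-1/2,0 } — simplest -49/64
RBRRBBBB: Left { -1,-7/8,-13/16,-25/32,-49/64 }, Right { -3/4,-1/2,0 } — simplest -97/128
RBRRBBBBB: Left { -1,-7/8,-13/16,-25/32,-49/64,-97/128 }, Right { -3/4,-1/2,0 } — simplest -193/256
RBRRBBBBBR: Left { -1,-7/8,-13/16,-25/32,-49/64,-97/128 }, Right { -193/256,-3/4,-1/2,0 } — simplest -387/512
RBRRBBBBBRR: Left { -1,-7/8,-13/16,-25/32,-49/64,-97/128 }, Right { -387/512,-193/256,-3/4,-1/2,0 } — simplest -775/1024
RBRRBBBBBRRB: Left { -1,-7/8,-13/16,-25/32,-49/64,-97/128,-775/1024 }, Right { -387/512,-193/256,-3/4,-1/2,0 } — simplest -1549/2048
RBRRBBBBBRRBB: Left { -1,-7/8,-13/16,-25/32,-49/64,-97/128,-775/1024,-1549/2048 }, Right { -387/512,-193/256,-3/4,-1/2,0 } — simplest -3097/4096
RBRRBBBBBRRBBB: Left { -1,-7/8,-13/16,-25/32,-49/64,-97/128,-775/1024,-1549/2048,-3097/4096 }, Right { -387/512,-193/256,-3/4,-1/2,0 } — simplest -6193/8192
RBRRBBBBBRRBBBB: Left { -1,-7/8,-13/16,-25/32,-49/64,-97/128,-775/1024,-1549/2048,-3097/4096,-6193/8192 }, Right { -387/512,-193/256,-3/4,-1/2,0 } — simplest -12385/16384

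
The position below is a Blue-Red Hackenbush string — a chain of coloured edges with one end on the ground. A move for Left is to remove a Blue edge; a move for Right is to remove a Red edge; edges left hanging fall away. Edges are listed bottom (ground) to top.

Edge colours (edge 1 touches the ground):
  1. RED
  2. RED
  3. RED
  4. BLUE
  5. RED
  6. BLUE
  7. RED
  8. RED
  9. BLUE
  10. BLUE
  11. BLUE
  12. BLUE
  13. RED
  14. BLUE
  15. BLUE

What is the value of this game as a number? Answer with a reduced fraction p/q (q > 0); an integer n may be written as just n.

-11017/4096

G_1 [R]  L=[]  R=[0]  → -1
G_2 [RR]  L=[]  R=[-1; 0]  → -2
G_3 [RRR]  L=[]  R=[-2; -1; 0]  → -3
G_4 [RRRB]  L=[-3]  R=[-2; -1; 0]  → -5/2
G_5 [RRRBR]  L=[-3]  R=[-5/2; -2; -1; 0]  → -11/4
G_6 [RRRBRB]  L=[-3; -11/4]  R=[-5/2; -2; -1; 0]  → -21/8
G_7 [RRRBRBR]  L=[-3; -11/4]  R=[-21/8; -5/2; -2; -1; 0]  → -43/16
G_8 [RRRBRBRR]  L=[-3; -11/4]  R=[-43/16; -21/8; -5/2; -2; -1; 0]  → -87/32
G_9 [RRRBRBRRB]  L=[-3; -11/4; -87/32]  R=[-43/16; -21/8; -5/2; -2; -1; 0]  → -173/64
G_10 [RRRBRBRRBB]  L=[-3; -11/4; -87/32; -173/64]  R=[-43/16; -21/8; -5/2; -2; -1; 0]  → -345/128
G_11 [RRRBRBRRBBB]  L=[-3; -11/4; -87/32; -173/64; -345/128]  R=[-43/16; -21/8; -5/2; -2; -1; 0]  → -689/256
G_12 [RRRBRBRRBBBB]  L=[-3; -11/4; -87/32; -173/64; -345/128; -689/256]  R=[-43/16; -21/8; -5/2; -2; -1; 0]  → -1377/512
G_13 [RRRBRBRRBBBBR]  L=[-3; -11/4; -87/32; -173/64; -345/128; -689/256]  R=[-1377/512; -43/16; -21/8; -5/2; -2; -1; 0]  → -2755/1024
G_14 [RRRBRBRRBBBBRB]  L=[-3; -11/4; -87/32; -173/64; -345/128; -689/256; -2755/1024]  R=[-1377/512; -43/16; -21/8; -5/2; -2; -1; 0]  → -5509/2048
G_15 [RRRBRBRRBBBBRBB]  L=[-3; -11/4; -87/32; -173/64; -345/128; -689/256; -2755/1024; -5509/2048]  R=[-1377/512; -43/16; -21/8; -5/2; -2; -1; 0]  → -11017/4096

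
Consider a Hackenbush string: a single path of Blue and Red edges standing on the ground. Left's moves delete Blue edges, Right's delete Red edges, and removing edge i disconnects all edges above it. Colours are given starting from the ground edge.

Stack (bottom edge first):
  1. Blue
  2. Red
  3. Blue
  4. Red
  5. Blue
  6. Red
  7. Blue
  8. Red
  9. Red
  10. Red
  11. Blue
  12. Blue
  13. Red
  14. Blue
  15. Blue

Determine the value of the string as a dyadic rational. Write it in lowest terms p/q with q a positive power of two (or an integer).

10807/16384

Build g(s[:k]) for k = 1..15, string s = Blue Red Blue Red Blue Red Blue Red Red Red Blue Blue Red Blue Blue.
g_1 [B]  L=[0]  R=[none]  -> 1
g_2 [BR]  L=[0]  R=[1]  -> 1/2
g_3 [BRB]  L=[0; 1/2]  R=[1]  -> 3/4
g_4 [BRBR]  L=[0; 1/2]  R=[3/4; 1]  -> 5/8
g_5 [BRBRB]  L=[0; 1/2; 5/8]  R=[3/4; 1]  -> 11/16
g_6 [BRBRBR]  L=[0; 1/2; 5/8]  R=[11/16; 3/4; 1]  -> 21/32
g_7 [BRBRBRB]  L=[0; 1/2; 5/8; 21/32]  R=[11/16; 3/4; 1]  -> 43/64
g_8 [BRBRBRBR]  L=[0; 1/2; 5/8; 21/32]  R=[43/64; 11/16; 3/4; 1]  -> 85/128
g_9 [BRBRBRBRR]  L=[0; 1/2; 5/8; 21/32]  R=[85/128; 43/64; 11/16; 3/4; 1]  -> 169/256
g_10 [BRBRBRBRRR]  L=[0; 1/2; 5/8; 21/32]  R=[169/256; 85/128; 43/64; 11/16; 3/4; 1]  -> 337/512
g_11 [BRBRBRBRRRB]  L=[0; 1/2; 5/8; 21/32; 337/512]  R=[169/256; 85/128; 43/64; 11/16; 3/4; 1]  -> 675/1024
g_12 [BRBRBRBRRRBB]  L=[0; 1/2; 5/8; 21/32; 337/512; 675/1024]  R=[169/256; 85/128; 43/64; 11/16; 3/4; 1]  -> 1351/2048
g_13 [BRBRBRBRRRBBR]  L=[0; 1/2; 5/8; 21/32; 337/512; 675/1024]  R=[1351/2048; 169/256; 85/128; 43/64; 11/16; 3/4; 1]  -> 2701/4096
g_14 [BRBRBRBRRRBBRB]  L=[0; 1/2; 5/8; 21/32; 337/512; 675/1024; 2701/4096]  R=[1351/2048; 169/256; 85/128; 43/64; 11/16; 3/4; 1]  -> 5403/8192
g_15 [BRBRBRBRRRBBRBB]  L=[0; 1/2; 5/8; 21/32; 337/512; 675/1024; 2701/4096; 5403/8192]  R=[1351/2048; 169/256; 85/128; 43/64; 11/16; 3/4; 1]  -> 10807/16384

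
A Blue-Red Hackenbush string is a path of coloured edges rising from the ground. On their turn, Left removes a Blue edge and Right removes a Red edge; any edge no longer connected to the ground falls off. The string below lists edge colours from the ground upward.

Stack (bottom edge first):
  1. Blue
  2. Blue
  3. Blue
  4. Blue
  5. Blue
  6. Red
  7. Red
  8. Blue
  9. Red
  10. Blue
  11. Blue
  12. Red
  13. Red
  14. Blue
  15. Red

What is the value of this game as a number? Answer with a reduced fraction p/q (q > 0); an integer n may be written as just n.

4453/1024

Build G(s[:k]) for k = 1..15, string s = Blue Blue Blue Blue Blue Red Red Blue Red Blue Blue Red Red Blue Red.
G_1 [B]  L=[0]  R=[—]  — 1
G_2 [BB]  L=[0, 1]  R=[—]  — 2
G_3 [BBB]  L=[0, 1, 2]  R=[—]  — 3
G_4 [BBBB]  L=[0, 1, 2, 3]  R=[—]  — 4
G_5 [BBBBB]  L=[0, 1, 2, 3, 4]  R=[—]  — 5
G_6 [BBBBBR]  L=[0, 1, 2, 3, 4]  R=[5]  — 9/2
G_7 [BBBBBRR]  L=[0, 1, 2, 3, 4]  R=[9/2, 5]  — 17/4
G_8 [BBBBBRRB]  L=[0, 1, 2, 3, 4, 17/4]  R=[9/2, 5]  — 35/8
G_9 [BBBBBRRBR]  L=[0, 1, 2, 3, 4, 17/4]  R=[35/8, 9/2, 5]  — 69/16
G_10 [BBBBBRRBRB]  L=[0, 1, 2, 3, 4, 17/4, 69/16]  R=[35/8, 9/2, 5]  — 139/32
G_11 [BBBBBRRBRBB]  L=[0, 1, 2, 3, 4, 17/4, 69/16, 139/32]  R=[35/8, 9/2, 5]  — 279/64
G_12 [BBBBBRRBRBBR]  L=[0, 1, 2, 3, 4, 17/4, 69/16, 139/32]  R=[279/64, 35/8, 9/2, 5]  — 557/128
G_13 [BBBBBRRBRBBRR]  L=[0, 1, 2, 3, 4, 17/4, 69/16, 139/32]  R=[557/128, 279/64, 35/8, 9/2, 5]  — 1113/256
G_14 [BBBBBRRBRBBRRB]  L=[0, 1, 2, 3, 4, 17/4, 69/16, 139/32, 1113/256]  R=[557/128, 279/64, 35/8, 9/2, 5]  — 2227/512
G_15 [BBBBBRRBRBBRRBR]  L=[0, 1, 2, 3, 4, 17/4, 69/16, 139/32, 1113/256]  R=[2227/512, 557/128, 279/64, 35/8, 9/2, 5]  — 4453/1024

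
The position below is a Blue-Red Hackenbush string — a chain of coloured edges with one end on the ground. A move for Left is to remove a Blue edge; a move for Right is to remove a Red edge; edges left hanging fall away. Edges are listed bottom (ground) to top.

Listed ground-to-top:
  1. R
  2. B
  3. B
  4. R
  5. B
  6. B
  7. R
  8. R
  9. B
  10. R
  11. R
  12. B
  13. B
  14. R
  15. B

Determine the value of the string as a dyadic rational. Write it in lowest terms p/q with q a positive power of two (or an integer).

-4965/16384

val(R) = {  | 0 } — -1
val(RB) = { -1 | 0 } — -1/2
val(RBB) = { -1 -1/2 | 0 } — -1/4
val(RBBR) = { -1 -1/2 | -1/4 0 } — -3/8
val(RBBRB) = { -1 -1/2 -3/8 | -1/4 0 } — -5/16
val(RBBRBB) = { -1 -1/2 -3/8 -5/16 | -1/4 0 } — -9/32
val(RBBRBBR) = { -1 -1/2 -3/8 -5/16 | -9/32 -1/4 0 } — -19/64
val(RBBRBBRR) = { -1 -1/2 -3/8 -5/16 | -19/64 -9/32 -1/4 0 } — -39/128
val(RBBRBBRRB) = { -1 -1/2 -3/8 -5/16 -39/128 | -19/64 -9/32 -1/4 0 } — -77/256
val(RBBRBBRRBR) = { -1 -1/2 -3/8 -5/16 -39/128 | -77/256 -19/64 -9/32 -1/4 0 } — -155/512
val(RBBRBBRRBRR) = { -1 -1/2 -3/8 -5/16 -39/128 | -155/512 -77/256 -19/64 -9/32 -1/4 0 } — -311/1024
val(RBBRBBRRBRRB) = { -1 -1/2 -3/8 -5/16 -39/128 -311/1024 | -155/512 -77/256 -19/64 -9/32 -1/4 0 } — -621/2048
val(RBBRBBRRBRRBB) = { -1 -1/2 -3/8 -5/16 -39/128 -311/1024 -621/2048 | -155/512 -77/256 -19/64 -9/32 -1/4 0 } — -1241/4096
val(RBBRBBRRBRRBBR) = { -1 -1/2 -3/8 -5/16 -39/128 -311/1024 -621/2048 | -1241/4096 -155/512 -77/256 -19/64 -9/32 -1/4 0 } — -2483/8192
val(RBBRBBRRBRRBBRB) = { -1 -1/2 -3/8 -5/16 -39/128 -311/1024 -621/2048 -2483/8192 | -1241/4096 -155/512 -77/256 -19/64 -9/32 -1/4 0 } — -4965/16384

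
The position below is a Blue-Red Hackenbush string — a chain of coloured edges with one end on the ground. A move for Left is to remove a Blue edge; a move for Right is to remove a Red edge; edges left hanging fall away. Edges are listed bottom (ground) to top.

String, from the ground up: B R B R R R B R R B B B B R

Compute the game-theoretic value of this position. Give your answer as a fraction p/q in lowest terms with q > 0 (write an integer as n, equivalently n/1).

4413/8192

step 1: add B to get B; options L={ 0 } R={ — } ⇒ 1
step 2: add R to get BR; options L={ 0 } R={ 1 } ⇒ 1/2
step 3: add B to get BRB; options L={ 0 1/2 } R={ 1 } ⇒ 3/4
step 4: add R to get BRBR; options L={ 0 1/2 } R={ 3/4 1 } ⇒ 5/8
step 5: add R to get BRBRR; options L={ 0 1/2 } R={ 5/8 3/4 1 } ⇒ 9/16
step 6: add R to get BRBRRR; options L={ 0 1/2 } R={ 9/16 5/8 3/4 1 } ⇒ 17/32
step 7: add B to get BRBRRRB; options L={ 0 1/2 17/32 } R={ 9/16 5/8 3/4 1 } ⇒ 35/64
step 8: add R to get BRBRRRBR; options L={ 0 1/2 17/32 } R={ 35/64 9/16 5/8 3/4 1 } ⇒ 69/128
step 9: add R to get BRBRRRBRR; options L={ 0 1/2 17/32 } R={ 69/128 35/64 9/16 5/8 3/4 1 } ⇒ 137/256
step 10: add B to get BRBRRRBRRB; options L={ 0 1/2 17/32 137/256 } R={ 69/128 35/64 9/16 5/8 3/4 1 } ⇒ 275/512
step 11: add B to get BRBRRRBRRBB; options L={ 0 1/2 17/32 137/256 275/512 } R={ 69/128 35/64 9/16 5/8 3/4 1 } ⇒ 551/1024
step 12: add B to get BRBRRRBRRBBB; options L={ 0 1/2 17/32 137/256 275/512 551/1024 } R={ 69/128 35/64 9/16 5/8 3/4 1 } ⇒ 1103/2048
step 13: add B to get BRBRRRBRRBBBB; options L={ 0 1/2 17/32 137/256 275/512 551/1024 1103/2048 } R={ 69/128 35/64 9/16 5/8 3/4 1 } ⇒ 2207/4096
step 14: add R to get BRBRRRBRRBBBBR; options L={ 0 1/2 17/32 137/256 275/512 551/1024 1103/2048 } R={ 2207/4096 69/128 35/64 9/16 5/8 3/4 1 } ⇒ 4413/8192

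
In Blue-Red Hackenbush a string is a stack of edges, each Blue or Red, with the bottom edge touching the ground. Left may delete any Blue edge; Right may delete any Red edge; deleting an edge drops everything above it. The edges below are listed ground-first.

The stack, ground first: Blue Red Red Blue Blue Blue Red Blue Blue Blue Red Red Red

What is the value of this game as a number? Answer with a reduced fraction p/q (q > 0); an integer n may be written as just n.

1905/4096

value(B) = { 0 | — } ⇒ 1
value(BR) = { 0 | 1 } ⇒ 1/2
value(BRR) = { 0 | 1/2; 1 } ⇒ 1/4
value(BRRB) = { 0; 1/4 | 1/2; 1 } ⇒ 3/8
value(BRRBB) = { 0; 1/4; 3/8 | 1/2; 1 } ⇒ 7/16
value(BRRBBB) = { 0; 1/4; 3/8; 7/16 | 1/2; 1 } ⇒ 15/32
value(BRRBBBR) = { 0; 1/4; 3/8; 7/16 | 15/32; 1/2; 1 } ⇒ 29/64
value(BRRBBBRB) = { 0; 1/4; 3/8; 7/16; 29/64 | 15/32; 1/2; 1 } ⇒ 59/128
value(BRRBBBRBB) = { 0; 1/4; 3/8; 7/16; 29/64; 59/128 | 15/32; 1/2; 1 } ⇒ 119/256
value(BRRBBBRBBB) = { 0; 1/4; 3/8; 7/16; 29/64; 59/128; 119/256 | 15/32; 1/2; 1 } ⇒ 239/512
value(BRRBBBRBBBR) = { 0; 1/4; 3/8; 7/16; 29/64; 59/128; 119/256 | 239/512; 15/32; 1/2; 1 } ⇒ 477/1024
value(BRRBBBRBBBRR) = { 0; 1/4; 3/8; 7/16; 29/64; 59/128; 119/256 | 477/1024; 239/512; 15/32; 1/2; 1 } ⇒ 953/2048
value(BRRBBBRBBBRRR) = { 0; 1/4; 3/8; 7/16; 29/64; 59/128; 119/256 | 953/2048; 477/1024; 239/512; 15/32; 1/2; 1 } ⇒ 1905/4096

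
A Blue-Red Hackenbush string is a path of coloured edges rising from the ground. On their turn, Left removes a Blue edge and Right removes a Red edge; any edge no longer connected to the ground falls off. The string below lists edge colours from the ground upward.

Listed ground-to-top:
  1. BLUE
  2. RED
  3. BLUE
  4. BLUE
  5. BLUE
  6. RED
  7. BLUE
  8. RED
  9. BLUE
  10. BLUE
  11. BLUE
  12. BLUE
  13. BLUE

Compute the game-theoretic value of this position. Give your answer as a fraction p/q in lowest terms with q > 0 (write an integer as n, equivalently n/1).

1 of 13 · B · max L 0 · min R +∞ -> 1
2 of 13 · BR · max L 0 · min R 1 -> 1/2
3 of 13 · BRB · max L 1/2 · min R 1 -> 3/4
4 of 13 · BRBB · max L 3/4 · min R 1 -> 7/8
5 of 13 · BRBBB · max L 7/8 · min R 1 -> 15/16
6 of 13 · BRBBBR · max L 7/8 · min R 15/16 -> 29/32
7 of 13 · BRBBBRB · max L 29/32 · min R 15/16 -> 59/64
8 of 13 · BRBBBRBR · max L 29/32 · min R 59/64 -> 117/128
9 of 13 · BRBBBRBRB · max L 117/128 · min R 59/64 -> 235/256
10 of 13 · BRBBBRBRBB · max L 235/256 · min R 59/64 -> 471/512
11 of 13 · BRBBBRBRBBB · max L 471/512 · min R 59/64 -> 943/1024
12 of 13 · BRBBBRBRBBBB · max L 943/1024 · min R 59/64 -> 1887/2048
13 of 13 · BRBBBRBRBBBBB · max L 1887/2048 · min R 59/64 -> 3775/4096

3775/4096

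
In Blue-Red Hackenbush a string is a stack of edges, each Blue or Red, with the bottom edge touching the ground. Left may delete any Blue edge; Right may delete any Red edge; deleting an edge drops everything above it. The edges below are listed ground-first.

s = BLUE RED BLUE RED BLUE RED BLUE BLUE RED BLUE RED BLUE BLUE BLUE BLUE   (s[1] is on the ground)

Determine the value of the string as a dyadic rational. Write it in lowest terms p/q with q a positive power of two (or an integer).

11103/16384

Recurse on prefixes of the 15-edge string BLUE RED BLUE RED BLUE RED BLUE BLUE RED BLUE RED BLUE BLUE BLUE BLUE:
G_1 [B]  L=[0]  R=[·]  = 1
G_2 [BR]  L=[0]  R=[1]  = 1/2
G_3 [BRB]  L=[0,1/2]  R=[1]  = 3/4
G_4 [BRBR]  L=[0,1/2]  R=[3/4,1]  = 5/8
G_5 [BRBRB]  L=[0,1/2,5/8]  R=[3/4,1]  = 11/16
G_6 [BRBRBR]  L=[0,1/2,5/8]  R=[11/16,3/4,1]  = 21/32
G_7 [BRBRBRB]  L=[0,1/2,5/8,21/32]  R=[11/16,3/4,1]  = 43/64
G_8 [BRBRBRBB]  L=[0,1/2,5/8,21/32,43/64]  R=[11/16,3/4,1]  = 87/128
G_9 [BRBRBRBBR]  L=[0,1/2,5/8,21/32,43/64]  R=[87/128,11/16,3/4,1]  = 173/256
G_10 [BRBRBRBBRB]  L=[0,1/2,5/8,21/32,43/64,173/256]  R=[87/128,11/16,3/4,1]  = 347/512
G_11 [BRBRBRBBRBR]  L=[0,1/2,5/8,21/32,43/64,173/256]  R=[347/512,87/128,11/16,3/4,1]  = 693/1024
G_12 [BRBRBRBBRBRB]  L=[0,1/2,5/8,21/32,43/64,173/256,693/1024]  R=[347/512,87/128,11/16,3/4,1]  = 1387/2048
G_13 [BRBRBRBBRBRBB]  L=[0,1/2,5/8,21/32,43/64,173/256,693/1024,1387/2048]  R=[347/512,87/128,11/16,3/4,1]  = 2775/4096
G_14 [BRBRBRBBRBRBBB]  L=[0,1/2,5/8,21/32,43/64,173/256,693/1024,1387/2048,2775/4096]  R=[347/512,87/128,11/16,3/4,1]  = 5551/8192
G_15 [BRBRBRBBRBRBBBB]  L=[0,1/2,5/8,21/32,43/64,173/256,693/1024,1387/2048,2775/4096,5551/8192]  R=[347/512,87/128,11/16,3/4,1]  = 11103/16384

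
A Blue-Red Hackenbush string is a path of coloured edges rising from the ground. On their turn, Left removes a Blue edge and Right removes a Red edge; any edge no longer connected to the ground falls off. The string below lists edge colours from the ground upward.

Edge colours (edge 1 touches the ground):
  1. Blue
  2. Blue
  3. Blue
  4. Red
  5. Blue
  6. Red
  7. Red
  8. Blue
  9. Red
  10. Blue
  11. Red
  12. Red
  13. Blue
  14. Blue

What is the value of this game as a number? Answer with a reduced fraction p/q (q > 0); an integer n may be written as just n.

5287/2048

Prefix values for Blue Blue Blue Red Blue Red Red Blue Red Blue Red Red Blue Blue via {L|R} + simplicity:
step 1: add Blue to get B; options L={ 0 } R={ ∅ } — 1
step 2: add Blue to get BB; options L={ 0; 1 } R={ ∅ } — 2
step 3: add Blue to get BBB; options L={ 0; 1; 2 } R={ ∅ } — 3
step 4: add Red to get BBBR; options L={ 0; 1; 2 } R={ 3 } — 5/2
step 5: add Blue to get BBBRB; options L={ 0; 1; 2; 5/2 } R={ 3 } — 11/4
step 6: add Red to get BBBRBR; options L={ 0; 1; 2; 5/2 } R={ 11/4; 3 } — 21/8
step 7: add Red to get BBBRBRR; options L={ 0; 1; 2; 5/2 } R={ 21/8; 11/4; 3 } — 41/16
step 8: add Blue to get BBBRBRRB; options L={ 0; 1; 2; 5/2; 41/16 } R={ 21/8; 11/4; 3 } — 83/32
step 9: add Red to get BBBRBRRBR; options L={ 0; 1; 2; 5/2; 41/16 } R={ 83/32; 21/8; 11/4; 3 } — 165/64
step 10: add Blue to get BBBRBRRBRB; options L={ 0; 1; 2; 5/2; 41/16; 165/64 } R={ 83/32; 21/8; 11/4; 3 } — 331/128
step 11: add Red to get BBBRBRRBRBR; options L={ 0; 1; 2; 5/2; 41/16; 165/64 } R={ 331/128; 83/32; 21/8; 11/4; 3 } — 661/256
step 12: add Red to get BBBRBRRBRBRR; options L={ 0; 1; 2; 5/2; 41/16; 165/64 } R={ 661/256; 331/128; 83/32; 21/8; 11/4; 3 } — 1321/512
step 13: add Blue to get BBBRBRRBRBRRB; options L={ 0; 1; 2; 5/2; 41/16; 165/64; 1321/512 } R={ 661/256; 331/128; 83/32; 21/8; 11/4; 3 } — 2643/1024
step 14: add Blue to get BBBRBRRBRBRRBB; options L={ 0; 1; 2; 5/2; 41/16; 165/64; 1321/512; 2643/1024 } R={ 661/256; 331/128; 83/32; 21/8; 11/4; 3 } — 5287/2048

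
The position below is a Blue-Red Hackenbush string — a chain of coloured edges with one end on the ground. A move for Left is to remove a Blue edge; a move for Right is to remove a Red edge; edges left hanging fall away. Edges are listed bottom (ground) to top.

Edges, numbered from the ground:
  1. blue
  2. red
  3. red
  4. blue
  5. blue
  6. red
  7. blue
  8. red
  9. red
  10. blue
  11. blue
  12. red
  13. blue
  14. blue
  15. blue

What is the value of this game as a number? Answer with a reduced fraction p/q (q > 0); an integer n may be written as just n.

6767/16384

edge 1 of 15 (blue): { 0 | (no moves) } gives 1
edge 2 of 15 (red): { 0 | 1 } gives 1/2
edge 3 of 15 (red): { 0 | 1/2; 1 } gives 1/4
edge 4 of 15 (blue): { 0; 1/4 | 1/2; 1 } gives 3/8
edge 5 of 15 (blue): { 0; 1/4; 3/8 | 1/2; 1 } gives 7/16
edge 6 of 15 (red): { 0; 1/4; 3/8 | 7/16; 1/2; 1 } gives 13/32
edge 7 of 15 (blue): { 0; 1/4; 3/8; 13/32 | 7/16; 1/2; 1 } gives 27/64
edge 8 of 15 (red): { 0; 1/4; 3/8; 13/32 | 27/64; 7/16; 1/2; 1 } gives 53/128
edge 9 of 15 (red): { 0; 1/4; 3/8; 13/32 | 53/128; 27/64; 7/16; 1/2; 1 } gives 105/256
edge 10 of 15 (blue): { 0; 1/4; 3/8; 13/32; 105/256 | 53/128; 27/64; 7/16; 1/2; 1 } gives 211/512
edge 11 of 15 (blue): { 0; 1/4; 3/8; 13/32; 105/256; 211/512 | 53/128; 27/64; 7/16; 1/2; 1 } gives 423/1024
edge 12 of 15 (red): { 0; 1/4; 3/8; 13/32; 105/256; 211/512 | 423/1024; 53/128; 27/64; 7/16; 1/2; 1 } gives 845/2048
edge 13 of 15 (blue): { 0; 1/4; 3/8; 13/32; 105/256; 211/512; 845/2048 | 423/1024; 53/128; 27/64; 7/16; 1/2; 1 } gives 1691/4096
edge 14 of 15 (blue): { 0; 1/4; 3/8; 13/32; 105/256; 211/512; 845/2048; 1691/4096 | 423/1024; 53/128; 27/64; 7/16; 1/2; 1 } gives 3383/8192
edge 15 of 15 (blue): { 0; 1/4; 3/8; 13/32; 105/256; 211/512; 845/2048; 1691/4096; 3383/8192 | 423/1024; 53/128; 27/64; 7/16; 1/2; 1 } gives 6767/16384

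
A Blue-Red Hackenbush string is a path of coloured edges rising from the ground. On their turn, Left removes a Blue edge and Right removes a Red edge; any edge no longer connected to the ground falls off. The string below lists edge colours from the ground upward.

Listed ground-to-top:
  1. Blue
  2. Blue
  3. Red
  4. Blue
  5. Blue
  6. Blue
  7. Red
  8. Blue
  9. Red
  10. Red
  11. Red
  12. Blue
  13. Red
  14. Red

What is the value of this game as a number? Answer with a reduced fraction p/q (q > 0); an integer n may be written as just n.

7817/4096

g(B) = { 0 |  } -> 1
g(BB) = { 0, 1 |  } -> 2
g(BBR) = { 0, 1 | 2 } -> 3/2
g(BBRB) = { 0, 1, 3/2 | 2 } -> 7/4
g(BBRBB) = { 0, 1, 3/2, 7/4 | 2 } -> 15/8
g(BBRBBB) = { 0, 1, 3/2, 7/4, 15/8 | 2 } -> 31/16
g(BBRBBBR) = { 0, 1, 3/2, 7/4, 15/8 | 31/16, 2 } -> 61/32
g(BBRBBBRB) = { 0, 1, 3/2, 7/4, 15/8, 61/32 | 31/16, 2 } -> 123/64
g(BBRBBBRBR) = { 0, 1, 3/2, 7/4, 15/8, 61/32 | 123/64, 31/16, 2 } -> 245/128
g(BBRBBBRBRR) = { 0, 1, 3/2, 7/4, 15/8, 61/32 | 245/128, 123/64, 31/16, 2 } -> 489/256
g(BBRBBBRBRRR) = { 0, 1, 3/2, 7/4, 15/8, 61/32 | 489/256, 245/128, 123/64, 31/16, 2 } -> 977/512
g(BBRBBBRBRRRB) = { 0, 1, 3/2, 7/4, 15/8, 61/32, 977/512 | 489/256, 245/128, 123/64, 31/16, 2 } -> 1955/1024
g(BBRBBBRBRRRBR) = { 0, 1, 3/2, 7/4, 15/8, 61/32, 977/512 | 1955/1024, 489/256, 245/128, 123/64, 31/16, 2 } -> 3909/2048
g(BBRBBBRBRRRBRR) = { 0, 1, 3/2, 7/4, 15/8, 61/32, 977/512 | 3909/2048, 1955/1024, 489/256, 245/128, 123/64, 31/16, 2 } -> 7817/4096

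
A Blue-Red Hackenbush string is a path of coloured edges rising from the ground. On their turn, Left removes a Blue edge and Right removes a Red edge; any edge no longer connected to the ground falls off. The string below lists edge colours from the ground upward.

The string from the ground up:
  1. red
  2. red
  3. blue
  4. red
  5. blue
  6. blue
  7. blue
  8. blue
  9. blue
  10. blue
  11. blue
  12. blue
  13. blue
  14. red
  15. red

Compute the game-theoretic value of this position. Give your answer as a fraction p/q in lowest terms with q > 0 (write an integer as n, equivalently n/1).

Build g(s[:k]) for k = 1..15, string s = red red blue red blue blue blue blue blue blue blue blue blue red red.
g_1 [r]  L=[(no moves)]  R=[0]  ⇒ -1
g_2 [rr]  L=[(no moves)]  R=[-1, 0]  ⇒ -2
g_3 [rrb]  L=[-2]  R=[-1, 0]  ⇒ -3/2
g_4 [rrbr]  L=[-2]  R=[-3/2, -1, 0]  ⇒ -7/4
g_5 [rrbrb]  L=[-2, -7/4]  R=[-3/2, -1, 0]  ⇒ -13/8
g_6 [rrbrbb]  L=[-2, -7/4, -13/8]  R=[-3/2, -1, 0]  ⇒ -25/16
g_7 [rrbrbbb]  L=[-2, -7/4, -13/8, -25/16]  R=[-3/2, -1, 0]  ⇒ -49/32
g_8 [rrbrbbbb]  L=[-2, -7/4, -13/8, -25/16, -49/32]  R=[-3/2, -1, 0]  ⇒ -97/64
g_9 [rrbrbbbbb]  L=[-2, -7/4, -13/8, -25/16, -49/32, -97/64]  R=[-3/2, -1, 0]  ⇒ -193/128
g_10 [rrbrbbbbbb]  L=[-2, -7/4, -13/8, -25/16, -49/32, -97/64, -193/128]  R=[-3/2, -1, 0]  ⇒ -385/256
g_11 [rrbrbbbbbbb]  L=[-2, -7/4, -13/8, -25/16, -49/32, -97/64, -193/128, -385/256]  R=[-3/2, -1, 0]  ⇒ -769/512
g_12 [rrbrbbbbbbbb]  L=[-2, -7/4, -13/8, -25/16, -49/32, -97/64, -193/128, -385/256, -769/512]  R=[-3/2, -1, 0]  ⇒ -1537/1024
g_13 [rrbrbbbbbbbbb]  L=[-2, -7/4, -13/8, -25/16, -49/32, -97/64, -193/128, -385/256, -769/512, -1537/1024]  R=[-3/2, -1, 0]  ⇒ -3073/2048
g_14 [rrbrbbbbbbbbbr]  L=[-2, -7/4, -13/8, -25/16, -49/32, -97/64, -193/128, -385/256, -769/512, -1537/1024]  R=[-3073/2048, -3/2, -1, 0]  ⇒ -6147/4096
g_15 [rrbrbbbbbbbbbrr]  L=[-2, -7/4, -13/8, -25/16, -49/32, -97/64, -193/128, -385/256, -769/512, -1537/1024]  R=[-6147/4096, -3073/2048, -3/2, -1, 0]  ⇒ -12295/8192

-12295/8192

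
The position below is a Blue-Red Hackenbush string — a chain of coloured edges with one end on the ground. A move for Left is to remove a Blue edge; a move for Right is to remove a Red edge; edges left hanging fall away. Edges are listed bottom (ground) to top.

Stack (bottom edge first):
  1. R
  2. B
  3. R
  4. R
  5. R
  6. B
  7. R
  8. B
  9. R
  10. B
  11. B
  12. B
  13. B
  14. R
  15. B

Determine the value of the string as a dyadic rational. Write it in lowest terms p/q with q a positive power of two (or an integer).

Recurse on prefixes of the 15-edge string R B R R R B R B R B B B B R B:
edge 1 of 15 (R): { (no moves) | 0 } => -1
edge 2 of 15 (B): { -1 | 0 } => -1/2
edge 3 of 15 (R): { -1 | -1/2; 0 } => -3/4
edge 4 of 15 (R): { -1 | -3/4; -1/2; 0 } => -7/8
edge 5 of 15 (R): { -1 | -7/8; -3/4; -1/2; 0 } => -15/16
edge 6 of 15 (B): { -1; -15/16 | -7/8; -3/4; -1/2; 0 } => -29/32
edge 7 of 15 (R): { -1; -15/16 | -29/32; -7/8; -3/4; -1/2; 0 } => -59/64
edge 8 of 15 (B): { -1; -15/16; -59/64 | -29/32; -7/8; -3/4; -1/2; 0 } => -117/128
edge 9 of 15 (R): { -1; -15/16; -59/64 | -117/128; -29/32; -7/8; -3/4; -1/2; 0 } => -235/256
edge 10 of 15 (B): { -1; -15/16; -59/64; -235/256 | -117/128; -29/32; -7/8; -3/4; -1/2; 0 } => -469/512
edge 11 of 15 (B): { -1; -15/16; -59/64; -235/256; -469/512 | -117/128; -29/32; -7/8; -3/4; -1/2; 0 } => -937/1024
edge 12 of 15 (B): { -1; -15/16; -59/64; -235/256; -469/512; -937/1024 | -117/128; -29/32; -7/8; -3/4; -1/2; 0 } => -1873/2048
edge 13 of 15 (B): { -1; -15/16; -59/64; -235/256; -469/512; -937/1024; -1873/2048 | -117/128; -29/32; -7/8; -3/4; -1/2; 0 } => -3745/4096
edge 14 of 15 (R): { -1; -15/16; -59/64; -235/256; -469/512; -937/1024; -1873/2048 | -3745/4096; -117/128; -29/32; -7/8; -3/4; -1/2; 0 } => -7491/8192
edge 15 of 15 (B): { -1; -15/16; -59/64; -235/256; -469/512; -937/1024; -1873/2048; -7491/8192 | -3745/4096; -117/128; -29/32; -7/8; -3/4; -1/2; 0 } => -14981/16384

-14981/16384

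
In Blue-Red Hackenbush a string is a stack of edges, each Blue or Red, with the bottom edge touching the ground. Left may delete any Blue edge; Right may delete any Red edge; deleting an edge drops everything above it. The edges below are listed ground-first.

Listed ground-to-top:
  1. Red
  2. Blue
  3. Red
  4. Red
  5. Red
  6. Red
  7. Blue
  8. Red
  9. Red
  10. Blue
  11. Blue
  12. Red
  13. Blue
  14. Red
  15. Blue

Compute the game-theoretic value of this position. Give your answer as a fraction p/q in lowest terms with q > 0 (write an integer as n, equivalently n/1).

-15765/16384

v(R) = {  | 0 } gives -1
v(RB) = { -1 | 0 } gives -1/2
v(RBR) = { -1 | -1/2,0 } gives -3/4
v(RBRR) = { -1 | -3/4,-1/2,0 } gives -7/8
v(RBRRR) = { -1 | -7/8,-3/4,-1/2,0 } gives -15/16
v(RBRRRR) = { -1 | -15/16,-7/8,-3/4,-1/2,0 } gives -31/32
v(RBRRRRB) = { -1,-31/32 | -15/16,-7/8,-3/4,-1/2,0 } gives -61/64
v(RBRRRRBR) = { -1,-31/32 | -61/64,-15/16,-7/8,-3/4,-1/2,0 } gives -123/128
v(RBRRRRBRR) = { -1,-31/32 | -123/128,-61/64,-15/16,-7/8,-3/4,-1/2,0 } gives -247/256
v(RBRRRRBRRB) = { -1,-31/32,-247/256 | -123/128,-61/64,-15/16,-7/8,-3/4,-1/2,0 } gives -493/512
v(RBRRRRBRRBB) = { -1,-31/32,-247/256,-493/512 | -123/128,-61/64,-15/16,-7/8,-3/4,-1/2,0 } gives -985/1024
v(RBRRRRBRRBBR) = { -1,-31/32,-247/256,-493/512 | -985/1024,-123/128,-61/64,-15/16,-7/8,-3/4,-1/2,0 } gives -1971/2048
v(RBRRRRBRRBBRB) = { -1,-31/32,-247/256,-493/512,-1971/2048 | -985/1024,-123/128,-61/64,-15/16,-7/8,-3/4,-1/2,0 } gives -3941/4096
v(RBRRRRBRRBBRBR) = { -1,-31/32,-247/256,-493/512,-1971/2048 | -3941/4096,-985/1024,-123/128,-61/64,-15/16,-7/8,-3/4,-1/2,0 } gives -7883/8192
v(RBRRRRBRRBBRBRB) = { -1,-31/32,-247/256,-493/512,-1971/2048,-7883/8192 | -3941/4096,-985/1024,-123/128,-61/64,-15/16,-7/8,-3/4,-1/2,0 } gives -15765/16384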